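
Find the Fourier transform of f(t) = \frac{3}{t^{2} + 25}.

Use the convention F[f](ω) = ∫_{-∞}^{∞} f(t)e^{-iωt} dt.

F(ω) = \frac{3 \pi e^{- 5 \left|{\omega}\right|}}{5}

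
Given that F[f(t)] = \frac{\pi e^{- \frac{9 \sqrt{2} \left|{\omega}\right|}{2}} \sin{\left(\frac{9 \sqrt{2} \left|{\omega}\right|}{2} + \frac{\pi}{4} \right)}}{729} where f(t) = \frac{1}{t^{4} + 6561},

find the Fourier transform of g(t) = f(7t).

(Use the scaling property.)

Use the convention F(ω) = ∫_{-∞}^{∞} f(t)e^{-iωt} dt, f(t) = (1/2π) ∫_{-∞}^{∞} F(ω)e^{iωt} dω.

F[g](ω) = \frac{\pi e^{- \frac{9 \sqrt{2} \left|{\omega}\right|}{14}} \sin{\left(\frac{9 \sqrt{2} \left|{\omega}\right|}{14} + \frac{\pi}{4} \right)}}{5103}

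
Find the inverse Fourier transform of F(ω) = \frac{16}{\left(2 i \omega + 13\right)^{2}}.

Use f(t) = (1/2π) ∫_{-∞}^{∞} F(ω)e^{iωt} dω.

f(t) = 4 t e^{- \frac{13 t}{2}} u\left(t\right)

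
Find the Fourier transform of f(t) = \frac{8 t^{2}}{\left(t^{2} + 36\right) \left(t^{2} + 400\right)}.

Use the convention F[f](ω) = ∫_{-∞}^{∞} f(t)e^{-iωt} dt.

F(ω) = \frac{4 \pi \left(10 - 3 e^{14 \left|{\omega}\right|}\right) e^{- 20 \left|{\omega}\right|}}{91}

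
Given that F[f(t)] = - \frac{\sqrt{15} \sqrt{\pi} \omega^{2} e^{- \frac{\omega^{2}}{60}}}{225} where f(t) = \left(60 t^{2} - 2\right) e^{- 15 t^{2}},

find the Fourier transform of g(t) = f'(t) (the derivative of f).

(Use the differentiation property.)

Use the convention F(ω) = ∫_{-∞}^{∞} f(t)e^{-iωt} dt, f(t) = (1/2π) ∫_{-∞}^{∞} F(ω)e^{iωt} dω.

F[g](ω) = - \frac{\sqrt{15} i \sqrt{\pi} \omega^{3} e^{- \frac{\omega^{2}}{60}}}{225}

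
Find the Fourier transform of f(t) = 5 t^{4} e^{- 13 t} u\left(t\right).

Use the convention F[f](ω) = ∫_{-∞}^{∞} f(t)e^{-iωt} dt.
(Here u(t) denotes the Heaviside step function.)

F(ω) = \frac{120}{\left(i \omega + 13\right)^{5}}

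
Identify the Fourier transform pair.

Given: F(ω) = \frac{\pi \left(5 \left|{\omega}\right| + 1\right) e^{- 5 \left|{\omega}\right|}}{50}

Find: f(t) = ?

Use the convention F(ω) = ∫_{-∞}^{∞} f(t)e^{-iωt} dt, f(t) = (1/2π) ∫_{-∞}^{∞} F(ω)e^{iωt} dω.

f(t) = \frac{5}{\left(t^{2} + 25\right)^{2}}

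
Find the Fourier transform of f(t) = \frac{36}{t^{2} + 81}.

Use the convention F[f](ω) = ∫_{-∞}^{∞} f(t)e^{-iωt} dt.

F(ω) = 4 \pi e^{- 9 \left|{\omega}\right|}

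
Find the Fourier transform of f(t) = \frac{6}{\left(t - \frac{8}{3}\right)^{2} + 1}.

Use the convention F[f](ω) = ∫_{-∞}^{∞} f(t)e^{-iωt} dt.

F(ω) = 6 \pi e^{- \frac{8 i \omega}{3} - \left|{\omega}\right|}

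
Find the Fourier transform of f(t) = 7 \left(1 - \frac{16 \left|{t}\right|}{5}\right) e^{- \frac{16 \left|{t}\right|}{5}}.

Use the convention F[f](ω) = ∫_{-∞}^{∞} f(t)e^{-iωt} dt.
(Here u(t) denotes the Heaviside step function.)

F(ω) = \frac{56000 \omega^{2}}{\left(25 \omega^{2} + 256\right)^{2}}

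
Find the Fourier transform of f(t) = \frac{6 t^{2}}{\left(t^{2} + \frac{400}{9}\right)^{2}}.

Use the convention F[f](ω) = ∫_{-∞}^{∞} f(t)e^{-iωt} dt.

F(ω) = \frac{3 \pi \left(3 - 20 \left|{\omega}\right|\right) e^{- \frac{20 \left|{\omega}\right|}{3}}}{20}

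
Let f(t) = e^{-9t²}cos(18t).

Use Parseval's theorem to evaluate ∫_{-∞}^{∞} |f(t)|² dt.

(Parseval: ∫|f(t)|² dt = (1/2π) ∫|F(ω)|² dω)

∫|f(t)|² dt = \frac{\sqrt{2} \sqrt{\pi} \left(1 + e^{18}\right)}{12 e^{18}}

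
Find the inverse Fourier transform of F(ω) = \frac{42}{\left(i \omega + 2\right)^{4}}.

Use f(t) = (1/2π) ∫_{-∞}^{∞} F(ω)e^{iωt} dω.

f(t) = 7 t^{3} e^{- 2 t} u\left(t\right)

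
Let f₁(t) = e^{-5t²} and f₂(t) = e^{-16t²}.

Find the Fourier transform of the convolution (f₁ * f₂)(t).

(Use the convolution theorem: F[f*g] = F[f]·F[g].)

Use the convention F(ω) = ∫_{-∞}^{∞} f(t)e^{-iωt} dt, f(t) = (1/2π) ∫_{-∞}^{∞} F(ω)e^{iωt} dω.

F[f₁*f₂](ω) = \frac{\sqrt{5} \pi e^{- \frac{21 \omega^{2}}{320}}}{20}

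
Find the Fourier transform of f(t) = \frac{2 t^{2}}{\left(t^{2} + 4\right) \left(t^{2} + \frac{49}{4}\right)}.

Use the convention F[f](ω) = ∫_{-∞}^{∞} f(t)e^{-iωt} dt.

F(ω) = - \frac{16 \pi e^{- 2 \left|{\omega}\right|}}{33} + \frac{28 \pi e^{- \frac{7 \left|{\omega}\right|}{2}}}{33}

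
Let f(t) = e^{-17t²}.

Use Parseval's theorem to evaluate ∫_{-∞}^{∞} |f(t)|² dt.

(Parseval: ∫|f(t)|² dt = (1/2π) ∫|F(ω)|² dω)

∫|f(t)|² dt = \frac{\sqrt{34} \sqrt{\pi}}{34}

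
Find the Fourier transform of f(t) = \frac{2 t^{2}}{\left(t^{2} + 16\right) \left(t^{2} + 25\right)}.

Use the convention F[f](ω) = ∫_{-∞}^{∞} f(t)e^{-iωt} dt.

F(ω) = \frac{2 \pi \left(5 - 4 e^{\left|{\omega}\right|}\right) e^{- 5 \left|{\omega}\right|}}{9}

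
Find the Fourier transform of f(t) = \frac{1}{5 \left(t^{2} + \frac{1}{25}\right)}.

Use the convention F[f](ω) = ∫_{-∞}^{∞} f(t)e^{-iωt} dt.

F(ω) = \pi e^{- \frac{\left|{\omega}\right|}{5}}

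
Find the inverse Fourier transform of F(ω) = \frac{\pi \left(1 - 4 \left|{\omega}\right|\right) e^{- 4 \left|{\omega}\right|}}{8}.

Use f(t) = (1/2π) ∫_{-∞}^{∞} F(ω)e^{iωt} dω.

f(t) = \frac{t^{2}}{\left(t^{2} + 16\right)^{2}}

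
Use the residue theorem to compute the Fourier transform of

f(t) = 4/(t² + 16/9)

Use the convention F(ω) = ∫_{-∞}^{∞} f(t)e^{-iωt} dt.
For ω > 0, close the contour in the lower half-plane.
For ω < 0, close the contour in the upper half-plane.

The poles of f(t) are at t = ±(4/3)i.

Let g(z) = f(z)e^{-iωz}; for large |z| the factor e^{-iωz} decays in the lower half-plane when ω > 0 and in the upper half-plane when ω < 0.

Case ω > 0 (lower half-plane, clockwise contour ⇒ F(ω) = -2πi·ΣRes):
  Res_{z = - \frac{4 i}{3}} g(z) = \frac{3 i e^{- \frac{4 \omega}{3}}}{2}
  F(ω) = -2πi·ΣRes = 3 \pi e^{- \frac{4 \omega}{3}}

Case ω < 0 (upper half-plane, counterclockwise contour ⇒ F(ω) = +2πi·ΣRes):
  Res_{z = \frac{4 i}{3}} g(z) = - \frac{3 i e^{\frac{4 \omega}{3}}}{2}
  F(ω) = 2πi·ΣRes = 3 \pi e^{\frac{4 \omega}{3}}

Both cases combine into a single formula in |ω|:

F(ω) = 3 \pi e^{- \frac{4 \left|{\omega}\right|}{3}}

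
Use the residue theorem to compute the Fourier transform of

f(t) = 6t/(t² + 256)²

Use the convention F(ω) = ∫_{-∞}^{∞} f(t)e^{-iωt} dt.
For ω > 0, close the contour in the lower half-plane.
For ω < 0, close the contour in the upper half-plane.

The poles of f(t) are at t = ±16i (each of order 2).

Let g(z) = f(z)e^{-iωz}; for large |z| the factor e^{-iωz} decays in the lower half-plane when ω > 0 and in the upper half-plane when ω < 0.

Case ω > 0 (lower half-plane, clockwise contour ⇒ F(ω) = -2πi·ΣRes):
  Res_{z = - 16 i} g(z) = \frac{3 \omega e^{- 16 \omega}}{32} (pole of order 2)
  F(ω) = -2πi·ΣRes = - \frac{3 i \pi \omega e^{- 16 \omega}}{16}

Case ω < 0 (upper half-plane, counterclockwise contour ⇒ F(ω) = +2πi·ΣRes):
  Res_{z = 16 i} g(z) = - \frac{3 \omega e^{16 \omega}}{32} (pole of order 2)
  F(ω) = 2πi·ΣRes = - \frac{3 i \pi \omega e^{16 \omega}}{16}

Both cases combine into a single formula in |ω|:

F(ω) = - \frac{3 i \pi \omega e^{- 16 \left|{\omega}\right|}}{16}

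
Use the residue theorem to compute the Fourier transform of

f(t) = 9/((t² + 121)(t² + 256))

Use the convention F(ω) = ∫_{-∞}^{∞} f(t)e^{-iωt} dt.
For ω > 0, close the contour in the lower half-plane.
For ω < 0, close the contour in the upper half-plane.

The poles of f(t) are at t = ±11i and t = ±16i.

Let g(z) = f(z)e^{-iωz}; for large |z| the factor e^{-iωz} decays in the lower half-plane when ω > 0 and in the upper half-plane when ω < 0.

Case ω > 0 (lower half-plane, clockwise contour ⇒ F(ω) = -2πi·ΣRes):
  Res_{z = - 11 i} g(z) = \frac{i e^{- 11 \omega}}{330}
  Res_{z = - 16 i} g(z) = - \frac{i e^{- 16 \omega}}{480}
  F(ω) = -2πi·ΣRes = \frac{\pi \left(16 e^{5 \omega} - 11\right) e^{- 16 \omega}}{2640}

Case ω < 0 (upper half-plane, counterclockwise contour ⇒ F(ω) = +2πi·ΣRes):
  Res_{z = 11 i} g(z) = - \frac{i e^{11 \omega}}{330}
  Res_{z = 16 i} g(z) = \frac{i e^{16 \omega}}{480}
  F(ω) = 2πi·ΣRes = \frac{\pi \left(16 - 11 e^{5 \omega}\right) e^{11 \omega}}{2640}

Both cases combine into a single formula in |ω|:

F(ω) = \frac{\pi \left(16 e^{5 \left|{\omega}\right|} - 11\right) e^{- 16 \left|{\omega}\right|}}{2640}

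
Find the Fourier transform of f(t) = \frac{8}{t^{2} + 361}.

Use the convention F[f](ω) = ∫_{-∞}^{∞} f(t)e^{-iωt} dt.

F(ω) = \frac{8 \pi e^{- 19 \left|{\omega}\right|}}{19}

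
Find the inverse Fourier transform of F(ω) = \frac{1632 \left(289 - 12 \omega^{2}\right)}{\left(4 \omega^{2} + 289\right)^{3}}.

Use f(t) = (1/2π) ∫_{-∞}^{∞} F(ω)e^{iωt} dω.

f(t) = 3 t^{2} e^{- \frac{17 \left|{t}\right|}{2}}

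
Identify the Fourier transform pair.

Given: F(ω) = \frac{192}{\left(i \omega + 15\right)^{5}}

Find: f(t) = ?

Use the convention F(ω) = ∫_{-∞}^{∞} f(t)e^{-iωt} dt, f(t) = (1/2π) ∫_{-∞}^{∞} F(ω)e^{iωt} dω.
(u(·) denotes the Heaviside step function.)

f(t) = 8 t^{4} e^{- 15 t} u\left(t\right)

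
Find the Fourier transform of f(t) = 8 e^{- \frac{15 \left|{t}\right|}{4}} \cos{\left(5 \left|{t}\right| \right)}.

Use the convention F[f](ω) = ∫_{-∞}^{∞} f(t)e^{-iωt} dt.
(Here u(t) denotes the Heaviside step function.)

F(ω) = \frac{960 \left(16 \omega^{2} + 625\right)}{256 \omega^{4} - 5600 \omega^{2} + 390625}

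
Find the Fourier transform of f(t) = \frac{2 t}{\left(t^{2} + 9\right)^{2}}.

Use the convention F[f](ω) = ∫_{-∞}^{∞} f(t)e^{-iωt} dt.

F(ω) = - \frac{i \pi \omega e^{- 3 \left|{\omega}\right|}}{3}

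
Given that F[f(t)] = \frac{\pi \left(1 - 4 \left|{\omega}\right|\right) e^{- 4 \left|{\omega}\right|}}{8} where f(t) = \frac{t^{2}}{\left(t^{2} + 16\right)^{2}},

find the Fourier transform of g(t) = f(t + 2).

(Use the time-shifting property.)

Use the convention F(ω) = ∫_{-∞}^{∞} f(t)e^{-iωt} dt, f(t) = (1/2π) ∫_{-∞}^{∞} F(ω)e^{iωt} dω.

F[g](ω) = - \frac{\pi \left(4 \left|{\omega}\right| - 1\right) e^{2 i \omega - 4 \left|{\omega}\right|}}{8}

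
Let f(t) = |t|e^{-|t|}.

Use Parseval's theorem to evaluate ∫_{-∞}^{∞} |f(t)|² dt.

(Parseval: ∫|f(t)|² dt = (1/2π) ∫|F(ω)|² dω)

∫|f(t)|² dt = \frac{1}{2}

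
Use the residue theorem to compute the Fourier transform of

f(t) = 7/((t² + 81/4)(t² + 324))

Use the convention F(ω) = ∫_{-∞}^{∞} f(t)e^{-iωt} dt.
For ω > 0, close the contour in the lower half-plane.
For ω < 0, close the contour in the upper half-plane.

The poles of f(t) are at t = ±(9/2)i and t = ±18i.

Let g(z) = f(z)e^{-iωz}; for large |z| the factor e^{-iωz} decays in the lower half-plane when ω > 0 and in the upper half-plane when ω < 0.

Case ω > 0 (lower half-plane, clockwise contour ⇒ F(ω) = -2πi·ΣRes):
  Res_{z = - \frac{9 i}{2}} g(z) = \frac{28 i e^{- \frac{9 \omega}{2}}}{10935}
  Res_{z = - 18 i} g(z) = - \frac{7 i e^{- 18 \omega}}{10935}
  F(ω) = -2πi·ΣRes = - \frac{14 \pi e^{- 18 \omega}}{10935} + \frac{56 \pi e^{- \frac{9 \omega}{2}}}{10935}

Case ω < 0 (upper half-plane, counterclockwise contour ⇒ F(ω) = +2πi·ΣRes):
  Res_{z = \frac{9 i}{2}} g(z) = - \frac{28 i e^{\frac{9 \omega}{2}}}{10935}
  Res_{z = 18 i} g(z) = \frac{7 i e^{18 \omega}}{10935}
  F(ω) = 2πi·ΣRes = \frac{14 \pi \left(4 e^{\frac{9 \omega}{2}} - e^{18 \omega}\right)}{10935}

Both cases combine into a single formula in |ω|:

F(ω) = - \frac{14 \pi e^{- 18 \left|{\omega}\right|}}{10935} + \frac{56 \pi e^{- \frac{9 \left|{\omega}\right|}{2}}}{10935}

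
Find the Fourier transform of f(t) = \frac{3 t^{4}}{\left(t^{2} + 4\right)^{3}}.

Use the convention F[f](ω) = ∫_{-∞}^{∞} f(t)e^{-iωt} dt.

F(ω) = \frac{3 \pi \left(4 \omega^{2} - 10 \left|{\omega}\right| + 3\right) e^{- 2 \left|{\omega}\right|}}{16}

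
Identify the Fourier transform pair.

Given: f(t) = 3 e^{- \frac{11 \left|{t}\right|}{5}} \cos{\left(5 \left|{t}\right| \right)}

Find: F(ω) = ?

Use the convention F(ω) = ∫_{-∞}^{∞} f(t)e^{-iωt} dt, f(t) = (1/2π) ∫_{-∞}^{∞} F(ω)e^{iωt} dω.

F(ω) = \frac{330 \left(25 \omega^{2} + 746\right)}{625 \omega^{4} - 25200 \omega^{2} + 556516}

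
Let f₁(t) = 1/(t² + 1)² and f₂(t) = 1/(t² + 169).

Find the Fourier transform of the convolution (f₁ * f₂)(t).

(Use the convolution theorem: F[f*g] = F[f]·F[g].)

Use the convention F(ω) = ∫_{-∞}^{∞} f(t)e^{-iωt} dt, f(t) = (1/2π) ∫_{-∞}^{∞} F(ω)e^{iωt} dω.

F[f₁*f₂](ω) = \frac{\pi^{2} \left(\left|{\omega}\right| + 1\right) e^{- 14 \left|{\omega}\right|}}{26}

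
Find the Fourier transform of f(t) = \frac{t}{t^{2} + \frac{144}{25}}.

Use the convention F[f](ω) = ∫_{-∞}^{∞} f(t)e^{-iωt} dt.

F(ω) = - i \pi e^{- \frac{12 \left|{\omega}\right|}{5}} \operatorname{sign}{\left(\omega \right)}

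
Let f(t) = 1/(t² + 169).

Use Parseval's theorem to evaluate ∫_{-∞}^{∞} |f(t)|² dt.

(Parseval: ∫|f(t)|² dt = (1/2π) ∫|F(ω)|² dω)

∫|f(t)|² dt = \frac{\pi}{4394}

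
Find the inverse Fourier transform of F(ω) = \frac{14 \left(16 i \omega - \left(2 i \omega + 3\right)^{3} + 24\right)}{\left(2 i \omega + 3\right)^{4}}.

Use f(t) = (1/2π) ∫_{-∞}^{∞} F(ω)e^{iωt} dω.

f(t) = 7 \left(t^{2} - 1\right) e^{- \frac{3 t}{2}} u\left(t\right)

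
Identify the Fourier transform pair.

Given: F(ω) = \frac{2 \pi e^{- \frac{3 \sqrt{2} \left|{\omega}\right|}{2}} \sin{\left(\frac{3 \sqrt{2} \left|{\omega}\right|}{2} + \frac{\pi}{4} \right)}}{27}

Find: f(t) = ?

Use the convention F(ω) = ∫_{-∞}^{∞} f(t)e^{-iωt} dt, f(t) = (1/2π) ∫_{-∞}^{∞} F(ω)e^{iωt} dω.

f(t) = \frac{2}{t^{4} + 81}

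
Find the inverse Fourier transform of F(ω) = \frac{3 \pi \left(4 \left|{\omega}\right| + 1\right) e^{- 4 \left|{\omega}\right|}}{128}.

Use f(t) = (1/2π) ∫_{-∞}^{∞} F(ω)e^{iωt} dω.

f(t) = \frac{3}{\left(t^{2} + 16\right)^{2}}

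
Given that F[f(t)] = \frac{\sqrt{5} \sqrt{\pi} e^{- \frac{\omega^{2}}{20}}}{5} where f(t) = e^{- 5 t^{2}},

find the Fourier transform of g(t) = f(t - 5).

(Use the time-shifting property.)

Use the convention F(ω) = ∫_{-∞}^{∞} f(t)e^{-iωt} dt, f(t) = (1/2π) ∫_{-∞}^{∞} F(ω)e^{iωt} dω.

F[g](ω) = \frac{\sqrt{5} \sqrt{\pi} e^{- \frac{\omega \left(\omega + 100 i\right)}{20}}}{5}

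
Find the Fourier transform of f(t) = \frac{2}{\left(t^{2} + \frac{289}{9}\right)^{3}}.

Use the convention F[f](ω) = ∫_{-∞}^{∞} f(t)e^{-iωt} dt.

F(ω) = \frac{27 \pi \left(289 \omega^{2} + 153 \left|{\omega}\right| + 27\right) e^{- \frac{17 \left|{\omega}\right|}{3}}}{5679428}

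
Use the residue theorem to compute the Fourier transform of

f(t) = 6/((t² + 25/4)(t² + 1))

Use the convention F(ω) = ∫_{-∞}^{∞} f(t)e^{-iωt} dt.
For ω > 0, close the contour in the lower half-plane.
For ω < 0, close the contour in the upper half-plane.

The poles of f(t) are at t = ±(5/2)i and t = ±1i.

Let g(z) = f(z)e^{-iωz}; for large |z| the factor e^{-iωz} decays in the lower half-plane when ω > 0 and in the upper half-plane when ω < 0.

Case ω > 0 (lower half-plane, clockwise contour ⇒ F(ω) = -2πi·ΣRes):
  Res_{z = - \frac{5 i}{2}} g(z) = - \frac{8 i e^{- \frac{5 \omega}{2}}}{35}
  Res_{z = - i} g(z) = \frac{4 i e^{- \omega}}{7}
  F(ω) = -2πi·ΣRes = \frac{8 \pi e^{- \omega}}{7} - \frac{16 \pi e^{- \frac{5 \omega}{2}}}{35}

Case ω < 0 (upper half-plane, counterclockwise contour ⇒ F(ω) = +2πi·ΣRes):
  Res_{z = \frac{5 i}{2}} g(z) = \frac{8 i e^{\frac{5 \omega}{2}}}{35}
  Res_{z = i} g(z) = - \frac{4 i e^{\omega}}{7}
  F(ω) = 2πi·ΣRes = \frac{8 \pi \left(- 2 e^{\frac{5 \omega}{2}} + 5 e^{\omega}\right)}{35}

Both cases combine into a single formula in |ω|:

F(ω) = \frac{8 \pi e^{- \left|{\omega}\right|}}{7} - \frac{16 \pi e^{- \frac{5 \left|{\omega}\right|}{2}}}{35}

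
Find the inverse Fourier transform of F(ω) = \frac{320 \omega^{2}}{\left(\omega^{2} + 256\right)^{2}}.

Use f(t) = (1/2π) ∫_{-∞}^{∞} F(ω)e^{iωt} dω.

f(t) = 5 \left(1 - 16 \left|{t}\right|\right) e^{- 16 \left|{t}\right|}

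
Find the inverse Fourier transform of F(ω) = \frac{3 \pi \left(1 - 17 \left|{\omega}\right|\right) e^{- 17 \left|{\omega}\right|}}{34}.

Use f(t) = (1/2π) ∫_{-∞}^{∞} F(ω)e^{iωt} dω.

f(t) = \frac{3 t^{2}}{\left(t^{2} + 289\right)^{2}}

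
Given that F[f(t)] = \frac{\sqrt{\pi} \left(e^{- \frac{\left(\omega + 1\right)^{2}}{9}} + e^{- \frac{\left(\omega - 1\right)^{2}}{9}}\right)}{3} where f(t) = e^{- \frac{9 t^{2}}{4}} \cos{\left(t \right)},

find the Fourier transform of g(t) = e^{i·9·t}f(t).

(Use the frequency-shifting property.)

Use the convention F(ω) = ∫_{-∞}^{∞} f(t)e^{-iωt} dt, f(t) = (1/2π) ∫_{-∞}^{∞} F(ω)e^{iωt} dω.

F[g](ω) = \frac{\sqrt{\pi} \left(e^{\frac{4 \omega}{9}} + e^{4}\right) e^{- \frac{\omega^{2}}{9} + \frac{16 \omega}{9} - \frac{100}{9}}}{3}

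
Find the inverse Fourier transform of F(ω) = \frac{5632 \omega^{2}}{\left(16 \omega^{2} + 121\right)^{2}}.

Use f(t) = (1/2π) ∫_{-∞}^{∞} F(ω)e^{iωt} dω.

f(t) = 2 \left(1 - \frac{11 \left|{t}\right|}{4}\right) e^{- \frac{11 \left|{t}\right|}{4}}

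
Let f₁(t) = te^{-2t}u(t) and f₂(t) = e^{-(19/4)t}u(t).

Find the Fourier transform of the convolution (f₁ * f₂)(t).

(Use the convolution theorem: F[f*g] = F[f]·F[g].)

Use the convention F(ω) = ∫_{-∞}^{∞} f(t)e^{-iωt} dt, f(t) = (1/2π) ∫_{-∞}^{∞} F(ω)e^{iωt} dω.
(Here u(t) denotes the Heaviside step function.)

F[f₁*f₂](ω) = \frac{4}{\left(i \omega + 2\right)^{2} \left(4 i \omega + 19\right)}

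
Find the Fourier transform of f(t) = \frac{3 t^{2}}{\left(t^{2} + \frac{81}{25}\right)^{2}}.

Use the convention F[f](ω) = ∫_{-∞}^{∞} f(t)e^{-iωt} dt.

F(ω) = \frac{\pi \left(5 - 9 \left|{\omega}\right|\right) e^{- \frac{9 \left|{\omega}\right|}{5}}}{6}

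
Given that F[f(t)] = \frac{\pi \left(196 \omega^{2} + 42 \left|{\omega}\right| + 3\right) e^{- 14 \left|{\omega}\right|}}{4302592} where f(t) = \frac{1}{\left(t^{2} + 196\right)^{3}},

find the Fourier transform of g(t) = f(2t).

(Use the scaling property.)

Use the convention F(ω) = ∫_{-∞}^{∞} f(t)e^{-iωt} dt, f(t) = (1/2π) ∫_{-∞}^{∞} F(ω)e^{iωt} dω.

F[g](ω) = \frac{\pi \left(49 \omega^{2} + 21 \left|{\omega}\right| + 3\right) e^{- 7 \left|{\omega}\right|}}{8605184}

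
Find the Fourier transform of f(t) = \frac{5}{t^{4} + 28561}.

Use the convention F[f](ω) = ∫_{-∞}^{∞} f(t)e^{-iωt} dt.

F(ω) = \frac{5 \pi e^{- \frac{13 \sqrt{2} \left|{\omega}\right|}{2}} \sin{\left(\frac{13 \sqrt{2} \left|{\omega}\right|}{2} + \frac{\pi}{4} \right)}}{2197}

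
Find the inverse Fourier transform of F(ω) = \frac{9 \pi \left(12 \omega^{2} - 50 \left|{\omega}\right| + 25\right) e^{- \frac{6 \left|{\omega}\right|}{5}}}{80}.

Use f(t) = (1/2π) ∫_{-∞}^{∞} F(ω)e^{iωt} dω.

f(t) = \frac{9 t^{4}}{\left(t^{2} + \frac{36}{25}\right)^{3}}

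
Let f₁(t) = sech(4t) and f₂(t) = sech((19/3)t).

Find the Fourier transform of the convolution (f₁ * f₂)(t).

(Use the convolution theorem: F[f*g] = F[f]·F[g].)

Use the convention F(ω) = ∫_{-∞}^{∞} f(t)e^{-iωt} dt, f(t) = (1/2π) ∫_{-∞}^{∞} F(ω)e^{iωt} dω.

F[f₁*f₂](ω) = \frac{3 \pi^{2}}{76 \cosh{\left(\frac{3 \pi \omega}{38} \right)} \cosh{\left(\frac{\pi \omega}{8} \right)}}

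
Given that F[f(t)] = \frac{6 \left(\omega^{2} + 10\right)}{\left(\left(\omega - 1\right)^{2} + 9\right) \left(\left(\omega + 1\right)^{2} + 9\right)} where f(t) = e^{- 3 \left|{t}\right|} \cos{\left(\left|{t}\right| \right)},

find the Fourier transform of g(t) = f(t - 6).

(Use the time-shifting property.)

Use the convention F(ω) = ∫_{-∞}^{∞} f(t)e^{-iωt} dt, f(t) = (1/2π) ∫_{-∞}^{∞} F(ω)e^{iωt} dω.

F[g](ω) = \frac{6 \left(\omega^{2} + 10\right) e^{- 6 i \omega}}{\omega^{4} + 16 \omega^{2} + 100}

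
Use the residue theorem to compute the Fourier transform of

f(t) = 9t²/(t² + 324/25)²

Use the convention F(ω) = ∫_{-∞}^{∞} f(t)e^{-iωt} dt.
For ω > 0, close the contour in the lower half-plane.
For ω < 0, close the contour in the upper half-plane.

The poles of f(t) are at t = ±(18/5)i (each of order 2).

Let g(z) = f(z)e^{-iωz}; for large |z| the factor e^{-iωz} decays in the lower half-plane when ω > 0 and in the upper half-plane when ω < 0.

Case ω > 0 (lower half-plane, clockwise contour ⇒ F(ω) = -2πi·ΣRes):
  Res_{z = - \frac{18 i}{5}} g(z) = \frac{i \left(5 - 18 \omega\right) e^{- \frac{18 \omega}{5}}}{8} (pole of order 2)
  F(ω) = -2πi·ΣRes = \frac{\pi \left(5 - 18 \omega\right) e^{- \frac{18 \omega}{5}}}{4}

Case ω < 0 (upper half-plane, counterclockwise contour ⇒ F(ω) = +2πi·ΣRes):
  Res_{z = \frac{18 i}{5}} g(z) = \frac{i \left(- 18 \omega - 5\right) e^{\frac{18 \omega}{5}}}{8} (pole of order 2)
  F(ω) = 2πi·ΣRes = \frac{\pi \left(18 \omega + 5\right) e^{\frac{18 \omega}{5}}}{4}

Both cases combine into a single formula in |ω|:

F(ω) = \frac{\pi \left(5 - 18 \left|{\omega}\right|\right) e^{- \frac{18 \left|{\omega}\right|}{5}}}{4}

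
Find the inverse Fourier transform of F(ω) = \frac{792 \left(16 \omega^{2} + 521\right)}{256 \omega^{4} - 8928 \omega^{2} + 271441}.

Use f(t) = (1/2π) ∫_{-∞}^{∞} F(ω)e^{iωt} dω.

f(t) = 9 e^{- \frac{11 \left|{t}\right|}{4}} \cos{\left(5 \left|{t}\right| \right)}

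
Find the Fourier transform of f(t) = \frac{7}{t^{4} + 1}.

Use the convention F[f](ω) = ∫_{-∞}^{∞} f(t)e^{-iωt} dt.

F(ω) = 7 \pi e^{- \frac{\sqrt{2} \left|{\omega}\right|}{2}} \sin{\left(\frac{\sqrt{2} \left|{\omega}\right|}{2} + \frac{\pi}{4} \right)}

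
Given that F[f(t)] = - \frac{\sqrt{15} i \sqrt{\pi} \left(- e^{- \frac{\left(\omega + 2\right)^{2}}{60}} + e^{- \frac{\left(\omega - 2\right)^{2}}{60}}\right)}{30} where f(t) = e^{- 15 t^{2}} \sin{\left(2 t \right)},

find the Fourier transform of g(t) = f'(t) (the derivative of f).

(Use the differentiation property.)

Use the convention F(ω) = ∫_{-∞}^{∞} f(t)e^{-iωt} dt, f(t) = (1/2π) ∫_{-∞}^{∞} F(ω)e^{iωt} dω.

F[g](ω) = \frac{\sqrt{15} \sqrt{\pi} \omega \left(e^{\frac{2 \omega}{15}} - 1\right) e^{- \frac{\omega^{2}}{60} - \frac{\omega}{15} - \frac{1}{15}}}{30}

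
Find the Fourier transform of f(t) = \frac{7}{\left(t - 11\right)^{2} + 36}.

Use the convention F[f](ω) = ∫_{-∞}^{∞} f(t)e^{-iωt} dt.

F(ω) = \frac{7 \pi e^{- 11 i \omega - 6 \left|{\omega}\right|}}{6}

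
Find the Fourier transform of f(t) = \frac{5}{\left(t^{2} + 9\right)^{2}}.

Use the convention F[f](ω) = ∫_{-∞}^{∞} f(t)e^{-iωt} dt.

F(ω) = \frac{5 \pi \left(3 \left|{\omega}\right| + 1\right) e^{- 3 \left|{\omega}\right|}}{54}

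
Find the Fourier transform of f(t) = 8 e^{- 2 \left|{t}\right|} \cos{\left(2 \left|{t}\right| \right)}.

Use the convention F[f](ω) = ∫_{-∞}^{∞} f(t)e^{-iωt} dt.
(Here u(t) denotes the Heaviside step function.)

F(ω) = \frac{32 \left(\omega^{2} + 8\right)}{\omega^{4} + 64}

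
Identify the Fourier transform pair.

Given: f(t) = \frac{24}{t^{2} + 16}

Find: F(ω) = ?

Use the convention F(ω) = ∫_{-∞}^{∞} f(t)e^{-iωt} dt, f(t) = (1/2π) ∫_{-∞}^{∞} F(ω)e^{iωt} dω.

F(ω) = 6 \pi e^{- 4 \left|{\omega}\right|}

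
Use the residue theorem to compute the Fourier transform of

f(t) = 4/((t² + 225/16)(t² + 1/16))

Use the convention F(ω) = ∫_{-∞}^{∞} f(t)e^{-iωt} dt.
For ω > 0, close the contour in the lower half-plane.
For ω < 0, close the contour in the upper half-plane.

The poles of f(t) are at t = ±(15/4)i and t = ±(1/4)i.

Let g(z) = f(z)e^{-iωz}; for large |z| the factor e^{-iωz} decays in the lower half-plane when ω > 0 and in the upper half-plane when ω < 0.

Case ω > 0 (lower half-plane, clockwise contour ⇒ F(ω) = -2πi·ΣRes):
  Res_{z = - \frac{15 i}{4}} g(z) = - \frac{4 i e^{- \frac{15 \omega}{4}}}{105}
  Res_{z = - \frac{i}{4}} g(z) = \frac{4 i e^{- \frac{\omega}{4}}}{7}
  F(ω) = -2πi·ΣRes = \frac{8 \pi \left(15 e^{\frac{7 \omega}{2}} - 1\right) e^{- \frac{15 \omega}{4}}}{105}

Case ω < 0 (upper half-plane, counterclockwise contour ⇒ F(ω) = +2πi·ΣRes):
  Res_{z = \frac{15 i}{4}} g(z) = \frac{4 i e^{\frac{15 \omega}{4}}}{105}
  Res_{z = \frac{i}{4}} g(z) = - \frac{4 i e^{\frac{\omega}{4}}}{7}
  F(ω) = 2πi·ΣRes = \frac{8 \pi \left(15 - e^{\frac{7 \omega}{2}}\right) e^{\frac{\omega}{4}}}{105}

Both cases combine into a single formula in |ω|:

F(ω) = \frac{8 \pi \left(15 e^{\frac{7 \left|{\omega}\right|}{2}} - 1\right) e^{- \frac{15 \left|{\omega}\right|}{4}}}{105}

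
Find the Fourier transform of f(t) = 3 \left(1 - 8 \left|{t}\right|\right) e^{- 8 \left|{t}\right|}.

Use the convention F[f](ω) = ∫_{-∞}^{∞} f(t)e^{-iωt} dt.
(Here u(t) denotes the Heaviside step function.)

F(ω) = \frac{96 \omega^{2}}{\left(\omega^{2} + 64\right)^{2}}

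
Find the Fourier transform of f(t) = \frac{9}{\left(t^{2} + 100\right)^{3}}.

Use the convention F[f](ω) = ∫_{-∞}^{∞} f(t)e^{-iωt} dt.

F(ω) = \frac{9 \pi \left(100 \omega^{2} + 30 \left|{\omega}\right| + 3\right) e^{- 10 \left|{\omega}\right|}}{800000}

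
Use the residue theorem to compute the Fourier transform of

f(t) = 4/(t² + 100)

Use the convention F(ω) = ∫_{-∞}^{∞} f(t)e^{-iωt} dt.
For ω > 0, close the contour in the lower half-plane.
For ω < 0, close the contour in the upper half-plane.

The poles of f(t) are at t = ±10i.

Let g(z) = f(z)e^{-iωz}; for large |z| the factor e^{-iωz} decays in the lower half-plane when ω > 0 and in the upper half-plane when ω < 0.

Case ω > 0 (lower half-plane, clockwise contour ⇒ F(ω) = -2πi·ΣRes):
  Res_{z = - 10 i} g(z) = \frac{i e^{- 10 \omega}}{5}
  F(ω) = -2πi·ΣRes = \frac{2 \pi e^{- 10 \omega}}{5}

Case ω < 0 (upper half-plane, counterclockwise contour ⇒ F(ω) = +2πi·ΣRes):
  Res_{z = 10 i} g(z) = - \frac{i e^{10 \omega}}{5}
  F(ω) = 2πi·ΣRes = \frac{2 \pi e^{10 \omega}}{5}

Both cases combine into a single formula in |ω|:

F(ω) = \frac{2 \pi e^{- 10 \left|{\omega}\right|}}{5}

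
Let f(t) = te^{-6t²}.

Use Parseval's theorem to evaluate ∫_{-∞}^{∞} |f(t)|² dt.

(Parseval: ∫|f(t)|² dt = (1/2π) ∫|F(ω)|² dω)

∫|f(t)|² dt = \frac{\sqrt{3} \sqrt{\pi}}{144}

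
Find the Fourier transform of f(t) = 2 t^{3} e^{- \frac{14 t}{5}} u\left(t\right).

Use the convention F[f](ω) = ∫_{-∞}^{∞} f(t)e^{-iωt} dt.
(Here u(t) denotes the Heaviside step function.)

F(ω) = \frac{7500}{\left(5 i \omega + 14\right)^{4}}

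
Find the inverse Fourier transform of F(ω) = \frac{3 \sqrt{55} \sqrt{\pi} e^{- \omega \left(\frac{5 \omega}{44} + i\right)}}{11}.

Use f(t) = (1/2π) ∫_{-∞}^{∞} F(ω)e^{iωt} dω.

f(t) = 3 e^{- \frac{11 \left(t - 1\right)^{2}}{5}}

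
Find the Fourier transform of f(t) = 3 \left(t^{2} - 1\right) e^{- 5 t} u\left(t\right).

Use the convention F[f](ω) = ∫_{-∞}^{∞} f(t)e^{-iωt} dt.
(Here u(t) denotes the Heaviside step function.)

F(ω) = \frac{3 \left(2 i \omega - \left(i \omega + 5\right)^{3} + 10\right)}{\left(i \omega + 5\right)^{4}}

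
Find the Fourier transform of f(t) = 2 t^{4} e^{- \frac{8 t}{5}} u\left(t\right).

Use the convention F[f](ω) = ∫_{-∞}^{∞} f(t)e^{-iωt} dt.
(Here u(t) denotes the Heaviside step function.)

F(ω) = \frac{150000}{\left(5 i \omega + 8\right)^{5}}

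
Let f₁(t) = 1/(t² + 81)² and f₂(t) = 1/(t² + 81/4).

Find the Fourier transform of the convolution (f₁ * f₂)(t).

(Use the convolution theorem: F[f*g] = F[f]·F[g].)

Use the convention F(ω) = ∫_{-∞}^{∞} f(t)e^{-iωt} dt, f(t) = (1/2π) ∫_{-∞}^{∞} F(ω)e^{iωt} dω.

F[f₁*f₂](ω) = \frac{\pi^{2} \left(9 \left|{\omega}\right| + 1\right) e^{- \frac{27 \left|{\omega}\right|}{2}}}{6561}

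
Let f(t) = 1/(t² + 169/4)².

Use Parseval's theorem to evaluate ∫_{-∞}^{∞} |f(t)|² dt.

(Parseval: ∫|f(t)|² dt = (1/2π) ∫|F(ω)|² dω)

∫|f(t)|² dt = \frac{40 \pi}{62748517}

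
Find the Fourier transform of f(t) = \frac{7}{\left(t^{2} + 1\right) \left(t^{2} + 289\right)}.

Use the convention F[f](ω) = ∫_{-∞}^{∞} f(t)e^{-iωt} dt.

F(ω) = \frac{7 \pi \left(17 e^{16 \left|{\omega}\right|} - 1\right) e^{- 17 \left|{\omega}\right|}}{4896}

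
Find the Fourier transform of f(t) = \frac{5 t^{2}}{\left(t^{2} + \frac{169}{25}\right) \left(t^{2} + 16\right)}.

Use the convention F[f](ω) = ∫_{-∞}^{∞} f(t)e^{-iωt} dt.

F(ω) = \frac{500 \pi e^{- 4 \left|{\omega}\right|}}{231} - \frac{325 \pi e^{- \frac{13 \left|{\omega}\right|}{5}}}{231}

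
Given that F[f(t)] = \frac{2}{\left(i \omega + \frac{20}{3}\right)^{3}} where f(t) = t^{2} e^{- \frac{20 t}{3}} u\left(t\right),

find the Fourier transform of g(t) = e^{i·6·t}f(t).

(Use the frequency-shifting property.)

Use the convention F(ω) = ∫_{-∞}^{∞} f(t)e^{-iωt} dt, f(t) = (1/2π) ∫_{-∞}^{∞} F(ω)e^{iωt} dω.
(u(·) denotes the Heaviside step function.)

F[g](ω) = \frac{54}{\left(3 i \left(\omega - 6\right) + 20\right)^{3}}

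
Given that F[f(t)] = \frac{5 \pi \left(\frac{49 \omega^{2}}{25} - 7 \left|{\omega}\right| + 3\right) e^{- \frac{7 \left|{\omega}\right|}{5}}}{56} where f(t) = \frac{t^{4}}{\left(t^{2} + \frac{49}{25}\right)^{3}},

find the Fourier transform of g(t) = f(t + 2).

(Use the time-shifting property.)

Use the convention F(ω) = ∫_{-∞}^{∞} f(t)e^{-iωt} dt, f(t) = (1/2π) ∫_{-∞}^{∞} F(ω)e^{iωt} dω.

F[g](ω) = \frac{\pi \left(49 \omega^{2} - 175 \left|{\omega}\right| + 75\right) e^{2 i \omega - \frac{7 \left|{\omega}\right|}{5}}}{280}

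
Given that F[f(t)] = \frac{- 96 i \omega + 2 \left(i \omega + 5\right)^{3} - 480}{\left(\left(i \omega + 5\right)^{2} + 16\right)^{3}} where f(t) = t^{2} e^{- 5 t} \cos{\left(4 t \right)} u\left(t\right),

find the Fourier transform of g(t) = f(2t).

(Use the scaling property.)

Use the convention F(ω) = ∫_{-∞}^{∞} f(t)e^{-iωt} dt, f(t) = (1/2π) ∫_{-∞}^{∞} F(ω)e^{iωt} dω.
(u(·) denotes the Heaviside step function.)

F[g](ω) = \frac{8 \left(- 192 i \omega + \left(i \omega + 10\right)^{3} - 1920\right)}{\left(\left(i \omega + 10\right)^{2} + 64\right)^{3}}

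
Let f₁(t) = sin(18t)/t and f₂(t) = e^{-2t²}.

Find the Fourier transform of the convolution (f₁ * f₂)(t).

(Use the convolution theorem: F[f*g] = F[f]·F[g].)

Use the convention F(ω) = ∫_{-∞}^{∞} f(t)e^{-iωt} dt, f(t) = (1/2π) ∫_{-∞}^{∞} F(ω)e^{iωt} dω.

F[f₁*f₂](ω) = \begin{cases} \frac{\sqrt{2} \pi^{\frac{3}{2}} e^{- \frac{\omega^{2}}{8}}}{2} & \text{for}\: \omega > -18 \wedge \omega < 18 \\0 & \text{otherwise} \end{cases}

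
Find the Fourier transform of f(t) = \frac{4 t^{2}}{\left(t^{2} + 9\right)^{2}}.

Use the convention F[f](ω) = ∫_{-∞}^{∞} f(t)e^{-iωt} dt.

F(ω) = \frac{2 \pi \left(1 - 3 \left|{\omega}\right|\right) e^{- 3 \left|{\omega}\right|}}{3}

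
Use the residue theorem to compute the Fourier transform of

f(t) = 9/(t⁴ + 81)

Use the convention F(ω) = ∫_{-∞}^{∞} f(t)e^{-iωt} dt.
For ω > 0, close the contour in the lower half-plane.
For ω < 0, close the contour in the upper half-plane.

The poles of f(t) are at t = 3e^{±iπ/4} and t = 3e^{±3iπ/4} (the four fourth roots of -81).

Let g(z) = f(z)e^{-iωz}; for large |z| the factor e^{-iωz} decays in the lower half-plane when ω > 0 and in the upper half-plane when ω < 0.

Case ω > 0 (lower half-plane, clockwise contour ⇒ F(ω) = -2πi·ΣRes):
  Res_{z = - \frac{3 \sqrt{2}}{2} - \frac{3 \sqrt{2} i}{2}} g(z) = \frac{\sqrt{2} i \left(1 - i\right) e^{\frac{3 \sqrt{2} \omega \left(-1 + i\right)}{2}}}{24}
  Res_{z = \frac{3 \sqrt{2}}{2} - \frac{3 \sqrt{2} i}{2}} g(z) = \frac{\sqrt{2} i \left(1 + i\right) e^{- \frac{3 \sqrt{2} \omega \left(1 + i\right)}{2}}}{24}
  F(ω) = -2πi·ΣRes = \frac{\sqrt{2} \pi \left(1 - i\right) \left(e^{3 \sqrt{2} i \omega} + i\right) e^{- \frac{3 \sqrt{2} \omega \left(1 + i\right)}{2}}}{12} = \frac{\pi e^{- \frac{3 \sqrt{2} \omega}{2}} \sin{\left(\frac{3 \sqrt{2} \omega}{2} + \frac{\pi}{4} \right)}}{3}

Case ω < 0 (upper half-plane, counterclockwise contour ⇒ F(ω) = +2πi·ΣRes):
  Res_{z = \frac{3 \sqrt{2}}{2} + \frac{3 \sqrt{2} i}{2}} g(z) = \frac{\sqrt{2} i \left(-1 + i\right) e^{\frac{3 \sqrt{2} \omega \left(1 - i\right)}{2}}}{24}
  Res_{z = - \frac{3 \sqrt{2}}{2} + \frac{3 \sqrt{2} i}{2}} g(z) = \frac{\sqrt{2} \left(1 - i\right) e^{\frac{3 \sqrt{2} \omega \left(1 + i\right)}{2}}}{24}
  F(ω) = 2πi·ΣRes = - \frac{\sqrt{2} i \pi \left(i \left(1 - i\right) e^{\frac{3 \sqrt{2} \omega \left(1 - i\right)}{2}} - \left(1 - i\right) e^{\frac{3 \sqrt{2} \omega \left(1 + i\right)}{2}}\right)}{12} = \frac{\pi e^{\frac{3 \sqrt{2} \omega}{2}} \cos{\left(\frac{3 \sqrt{2} \omega}{2} + \frac{\pi}{4} \right)}}{3}

Both cases combine into a single formula in |ω|:

F(ω) = \frac{\pi e^{- \frac{3 \sqrt{2} \left|{\omega}\right|}{2}} \sin{\left(\frac{3 \sqrt{2} \left|{\omega}\right|}{2} + \frac{\pi}{4} \right)}}{3}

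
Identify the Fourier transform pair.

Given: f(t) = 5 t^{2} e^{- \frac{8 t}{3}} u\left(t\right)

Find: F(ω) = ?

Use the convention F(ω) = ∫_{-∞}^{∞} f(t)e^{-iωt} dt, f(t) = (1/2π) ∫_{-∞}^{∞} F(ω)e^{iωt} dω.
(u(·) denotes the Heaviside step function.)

F(ω) = \frac{270}{\left(3 i \omega + 8\right)^{3}}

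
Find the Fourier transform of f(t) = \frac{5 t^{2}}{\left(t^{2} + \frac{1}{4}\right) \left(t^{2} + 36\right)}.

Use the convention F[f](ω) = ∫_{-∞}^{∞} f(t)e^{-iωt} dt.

F(ω) = \frac{120 \pi e^{- 6 \left|{\omega}\right|}}{143} - \frac{10 \pi e^{- \frac{\left|{\omega}\right|}{2}}}{143}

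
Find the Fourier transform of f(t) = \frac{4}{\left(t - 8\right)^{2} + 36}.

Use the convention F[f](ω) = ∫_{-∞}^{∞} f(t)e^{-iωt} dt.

F(ω) = \frac{2 \pi e^{- 8 i \omega - 6 \left|{\omega}\right|}}{3}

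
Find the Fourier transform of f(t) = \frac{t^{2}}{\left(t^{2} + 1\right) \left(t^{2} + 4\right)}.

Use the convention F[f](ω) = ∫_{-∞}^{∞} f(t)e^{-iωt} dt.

F(ω) = \frac{\pi \left(2 - e^{\left|{\omega}\right|}\right) e^{- 2 \left|{\omega}\right|}}{3}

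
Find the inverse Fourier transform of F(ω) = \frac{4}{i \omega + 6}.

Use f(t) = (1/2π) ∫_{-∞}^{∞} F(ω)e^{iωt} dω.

f(t) = 4 e^{- 6 t} u\left(t\right)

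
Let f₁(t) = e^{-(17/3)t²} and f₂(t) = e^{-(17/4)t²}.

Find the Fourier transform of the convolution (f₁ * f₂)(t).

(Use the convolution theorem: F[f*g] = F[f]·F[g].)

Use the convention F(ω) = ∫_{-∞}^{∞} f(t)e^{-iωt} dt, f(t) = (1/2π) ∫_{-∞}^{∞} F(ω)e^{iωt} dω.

F[f₁*f₂](ω) = \frac{2 \sqrt{3} \pi e^{- \frac{7 \omega^{2}}{68}}}{17}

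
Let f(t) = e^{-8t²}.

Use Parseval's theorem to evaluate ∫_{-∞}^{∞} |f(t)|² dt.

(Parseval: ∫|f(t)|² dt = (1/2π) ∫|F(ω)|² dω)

∫|f(t)|² dt = \frac{\sqrt{\pi}}{4}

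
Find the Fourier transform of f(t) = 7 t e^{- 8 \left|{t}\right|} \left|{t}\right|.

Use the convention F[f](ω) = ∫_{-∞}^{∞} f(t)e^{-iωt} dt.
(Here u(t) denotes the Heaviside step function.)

F(ω) = \frac{28 i \omega \left(\omega^{2} - 192\right)}{\left(\omega^{2} + 64\right)^{3}}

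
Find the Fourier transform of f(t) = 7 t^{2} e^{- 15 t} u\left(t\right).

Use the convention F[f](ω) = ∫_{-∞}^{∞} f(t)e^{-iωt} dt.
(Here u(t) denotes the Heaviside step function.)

F(ω) = \frac{14}{\left(i \omega + 15\right)^{3}}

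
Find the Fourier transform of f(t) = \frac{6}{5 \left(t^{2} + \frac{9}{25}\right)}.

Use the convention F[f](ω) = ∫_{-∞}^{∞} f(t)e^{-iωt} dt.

F(ω) = 2 \pi e^{- \frac{3 \left|{\omega}\right|}{5}}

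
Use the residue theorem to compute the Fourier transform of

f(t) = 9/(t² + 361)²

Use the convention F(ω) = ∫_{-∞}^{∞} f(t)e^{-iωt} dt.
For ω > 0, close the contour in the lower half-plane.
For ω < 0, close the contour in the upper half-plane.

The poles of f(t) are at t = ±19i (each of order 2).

Let g(z) = f(z)e^{-iωz}; for large |z| the factor e^{-iωz} decays in the lower half-plane when ω > 0 and in the upper half-plane when ω < 0.

Case ω > 0 (lower half-plane, clockwise contour ⇒ F(ω) = -2πi·ΣRes):
  Res_{z = - 19 i} g(z) = \frac{9 i \left(19 \omega + 1\right) e^{- 19 \omega}}{27436} (pole of order 2)
  F(ω) = -2πi·ΣRes = \frac{9 \pi \left(19 \omega + 1\right) e^{- 19 \omega}}{13718}

Case ω < 0 (upper half-plane, counterclockwise contour ⇒ F(ω) = +2πi·ΣRes):
  Res_{z = 19 i} g(z) = \frac{9 i \left(19 \omega - 1\right) e^{19 \omega}}{27436} (pole of order 2)
  F(ω) = 2πi·ΣRes = \frac{9 \pi \left(1 - 19 \omega\right) e^{19 \omega}}{13718}

Both cases combine into a single formula in |ω|:

F(ω) = \frac{9 \pi \left(19 \left|{\omega}\right| + 1\right) e^{- 19 \left|{\omega}\right|}}{13718}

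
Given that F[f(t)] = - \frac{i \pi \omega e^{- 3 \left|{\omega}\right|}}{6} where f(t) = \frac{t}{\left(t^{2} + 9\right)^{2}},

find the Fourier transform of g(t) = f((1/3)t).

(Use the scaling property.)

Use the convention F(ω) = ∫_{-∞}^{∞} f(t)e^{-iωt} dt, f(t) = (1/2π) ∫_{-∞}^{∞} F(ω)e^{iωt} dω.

F[g](ω) = - \frac{3 i \pi \omega e^{- 9 \left|{\omega}\right|}}{2}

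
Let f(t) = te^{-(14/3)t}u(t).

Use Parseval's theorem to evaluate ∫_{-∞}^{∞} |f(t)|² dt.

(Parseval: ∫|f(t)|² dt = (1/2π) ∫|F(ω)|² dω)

∫|f(t)|² dt = \frac{27}{10976}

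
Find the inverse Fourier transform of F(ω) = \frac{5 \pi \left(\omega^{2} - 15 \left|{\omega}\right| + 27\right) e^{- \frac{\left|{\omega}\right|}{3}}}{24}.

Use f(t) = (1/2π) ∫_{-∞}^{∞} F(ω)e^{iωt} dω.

f(t) = \frac{5 t^{4}}{\left(t^{2} + \frac{1}{9}\right)^{3}}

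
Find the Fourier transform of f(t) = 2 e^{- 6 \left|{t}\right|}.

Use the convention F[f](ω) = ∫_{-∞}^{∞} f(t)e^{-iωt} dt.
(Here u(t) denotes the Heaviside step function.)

F(ω) = \frac{24}{\omega^{2} + 36}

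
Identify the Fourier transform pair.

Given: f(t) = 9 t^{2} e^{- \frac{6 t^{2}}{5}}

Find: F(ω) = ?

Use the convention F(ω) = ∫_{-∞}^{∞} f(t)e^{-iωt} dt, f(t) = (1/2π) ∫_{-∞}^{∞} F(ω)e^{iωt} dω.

F(ω) = \frac{5 \sqrt{30} \sqrt{\pi} \left(12 - 5 \omega^{2}\right) e^{- \frac{5 \omega^{2}}{24}}}{96}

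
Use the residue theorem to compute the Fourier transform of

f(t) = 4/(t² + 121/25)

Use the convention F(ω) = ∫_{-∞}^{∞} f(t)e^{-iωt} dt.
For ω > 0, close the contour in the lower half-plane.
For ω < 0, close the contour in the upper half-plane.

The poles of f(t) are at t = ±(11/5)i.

Let g(z) = f(z)e^{-iωz}; for large |z| the factor e^{-iωz} decays in the lower half-plane when ω > 0 and in the upper half-plane when ω < 0.

Case ω > 0 (lower half-plane, clockwise contour ⇒ F(ω) = -2πi·ΣRes):
  Res_{z = - \frac{11 i}{5}} g(z) = \frac{10 i e^{- \frac{11 \omega}{5}}}{11}
  F(ω) = -2πi·ΣRes = \frac{20 \pi e^{- \frac{11 \omega}{5}}}{11}

Case ω < 0 (upper half-plane, counterclockwise contour ⇒ F(ω) = +2πi·ΣRes):
  Res_{z = \frac{11 i}{5}} g(z) = - \frac{10 i e^{\frac{11 \omega}{5}}}{11}
  F(ω) = 2πi·ΣRes = \frac{20 \pi e^{\frac{11 \omega}{5}}}{11}

Both cases combine into a single formula in |ω|:

F(ω) = \frac{20 \pi e^{- \frac{11 \left|{\omega}\right|}{5}}}{11}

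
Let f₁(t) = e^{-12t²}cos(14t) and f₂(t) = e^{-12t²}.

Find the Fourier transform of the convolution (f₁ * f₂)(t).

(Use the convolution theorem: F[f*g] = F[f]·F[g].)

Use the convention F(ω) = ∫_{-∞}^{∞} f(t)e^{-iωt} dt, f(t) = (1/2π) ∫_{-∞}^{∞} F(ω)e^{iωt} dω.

F[f₁*f₂](ω) = \frac{\pi \left(e^{\frac{7 \omega}{6}} + 1\right) e^{- \frac{\omega^{2}}{24} - \frac{7 \omega}{12} - \frac{49}{12}}}{24}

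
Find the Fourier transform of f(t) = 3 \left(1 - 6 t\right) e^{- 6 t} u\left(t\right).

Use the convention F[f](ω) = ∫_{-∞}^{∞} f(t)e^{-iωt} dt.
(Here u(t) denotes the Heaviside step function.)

F(ω) = \frac{3 i \omega}{- \omega^{2} + 12 i \omega + 36}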